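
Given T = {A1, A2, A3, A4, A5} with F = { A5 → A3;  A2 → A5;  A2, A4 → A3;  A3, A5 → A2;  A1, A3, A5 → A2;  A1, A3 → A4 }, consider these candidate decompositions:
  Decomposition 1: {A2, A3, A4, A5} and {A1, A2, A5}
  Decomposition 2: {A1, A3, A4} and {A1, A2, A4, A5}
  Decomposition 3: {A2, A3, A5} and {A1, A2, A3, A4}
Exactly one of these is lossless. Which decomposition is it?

Decomposition 1: common = {A2, A5}, closure = {A2, A3, A5} → lossy.
Decomposition 2: common = {A1, A4}, closure = {A1, A4} → lossy.
Decomposition 3: common = {A2, A3}, closure = {A2, A3, A5} → lossless.

Decomposition 3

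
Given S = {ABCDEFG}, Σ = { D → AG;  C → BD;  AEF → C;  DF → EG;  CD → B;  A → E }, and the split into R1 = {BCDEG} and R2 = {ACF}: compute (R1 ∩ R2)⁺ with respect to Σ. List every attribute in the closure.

ABCDEG

R1 ∩ R2 = {C}.
C → BD applies, adding BD
D → AG applies, adding AG
A → E applies, adding E
Closure: {ABCDEG}.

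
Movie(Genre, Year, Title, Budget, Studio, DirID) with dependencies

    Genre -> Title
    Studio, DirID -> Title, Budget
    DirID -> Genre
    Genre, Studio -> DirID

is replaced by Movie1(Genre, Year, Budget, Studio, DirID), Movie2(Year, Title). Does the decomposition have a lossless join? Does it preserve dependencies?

lossy and not dependency-preserving

Lossless test: (Year)⁺ = {Year}, which is a superkey of neither fragment — lossy.
Dependency preservation: the restricted closure of {Genre} across the fragments never reaches {Title}, so Genre → Title cannot be enforced without a join — not preserved.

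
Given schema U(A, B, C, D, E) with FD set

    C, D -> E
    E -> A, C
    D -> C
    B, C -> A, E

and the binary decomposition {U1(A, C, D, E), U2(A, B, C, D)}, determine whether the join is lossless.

Common attributes: U1 ∩ U2 = {A, C, D}.
Closure of {A, C, D}: C, D → E applies, adding E. So (A, C, D)⁺ = {A, C, D, E}.
This closure contains every attribute of U1, so U1 ∩ U2 → U1. The join is lossless.

Yes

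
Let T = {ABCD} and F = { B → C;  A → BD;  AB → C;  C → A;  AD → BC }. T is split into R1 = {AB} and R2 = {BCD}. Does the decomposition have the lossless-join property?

Common attributes: R1 ∩ R2 = {B}.
Closure of {B}: B → C applies, adding C; C → A applies, adding A; A → BD applies, adding D. So (B)⁺ = {ABCD}.
This closure contains every attribute of R1, so R1 ∩ R2 → R1. The join is lossless.

Yes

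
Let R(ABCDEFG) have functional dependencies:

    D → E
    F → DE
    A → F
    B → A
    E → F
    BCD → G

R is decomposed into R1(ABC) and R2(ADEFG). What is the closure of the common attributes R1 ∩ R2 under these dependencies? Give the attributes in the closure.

R1 ∩ R2 = {A}.
A → F applies, adding F
F → DE applies, adding DE
Closure: {ADEF}.

ADEF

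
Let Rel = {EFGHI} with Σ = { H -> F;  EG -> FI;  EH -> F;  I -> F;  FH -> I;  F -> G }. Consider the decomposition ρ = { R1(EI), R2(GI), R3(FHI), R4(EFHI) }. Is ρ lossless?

Chase test. Columns are EFGHI; row i has aⱼ where attribute j ∈ Ri, else bᵢⱼ.
Initial tableau (one row per fragment):
  row 1: a1 b12 b13 b14 a5
  row 2: b21 b22 a3 b24 a5
  row 3: b31 a2 b33 a4 a5
  row 4: a1 a2 b43 a4 a5
Rows 1 and 2 agree on I; apply I→F and equate their F entries.
Rows 1 and 3 agree on I; apply I→F and equate their F entries.
Rows 1 and 2 agree on F; apply F→G and equate their G entries.
Rows 1 and 3 agree on F; apply F→G and equate their G entries.
Rows 1 and 4 agree on F; apply F→G and equate their G entries.
Row 4 is now all distinguished symbols — the join is lossless.

Yes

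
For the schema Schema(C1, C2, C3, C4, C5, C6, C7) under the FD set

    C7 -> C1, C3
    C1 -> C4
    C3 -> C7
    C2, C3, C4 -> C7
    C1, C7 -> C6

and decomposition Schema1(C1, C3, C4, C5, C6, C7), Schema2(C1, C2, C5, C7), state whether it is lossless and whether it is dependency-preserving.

Lossless test: (C1, C5, C7)⁺ = {C1, C3, C4, C5, C6, C7}, which contains all of one fragment — lossless.
Dependency preservation: C2, C3, C4 → C7 is not contained in any single fragment, but the restricted closure of its left-hand side across the fragments still reaches the right-hand side; the remaining FDs each lie inside some fragment. All dependencies are preserved.

lossless and dependency-preserving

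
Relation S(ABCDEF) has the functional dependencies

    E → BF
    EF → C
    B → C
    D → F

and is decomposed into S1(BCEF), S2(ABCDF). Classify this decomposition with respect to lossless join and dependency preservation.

lossy but dependency-preserving

Lossless test: (BCF)⁺ = {BCF}, which is a superkey of neither fragment — lossy.
Dependency preservation: every FD's attributes lie within a single fragment, so each can be enforced locally — preserved.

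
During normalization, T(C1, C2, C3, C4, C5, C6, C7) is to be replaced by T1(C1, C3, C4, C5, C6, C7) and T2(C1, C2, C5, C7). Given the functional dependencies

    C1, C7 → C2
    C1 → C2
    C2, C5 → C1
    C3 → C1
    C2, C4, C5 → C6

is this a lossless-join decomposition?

Yes

Common attributes: T1 ∩ T2 = {C1, C5, C7}.
Closure of {C1, C5, C7}: C1, C7 → C2 applies, adding C2. So (C1, C5, C7)⁺ = {C1, C2, C5, C7}.
This closure contains every attribute of T2, so T1 ∩ T2 → T2. The join is lossless.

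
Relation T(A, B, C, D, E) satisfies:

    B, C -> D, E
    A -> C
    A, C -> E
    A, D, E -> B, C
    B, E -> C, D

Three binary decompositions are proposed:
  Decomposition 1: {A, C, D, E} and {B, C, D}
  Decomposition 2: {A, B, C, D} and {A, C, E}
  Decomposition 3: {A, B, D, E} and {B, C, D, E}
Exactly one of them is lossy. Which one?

Decomposition 1: common = {C, D}, closure = {C, D} → lossy.
Decomposition 2: common = {A, C}, closure = {A, C, E} → lossless.
Decomposition 3: common = {B, D, E}, closure = {B, C, D, E} → lossless.

Decomposition 1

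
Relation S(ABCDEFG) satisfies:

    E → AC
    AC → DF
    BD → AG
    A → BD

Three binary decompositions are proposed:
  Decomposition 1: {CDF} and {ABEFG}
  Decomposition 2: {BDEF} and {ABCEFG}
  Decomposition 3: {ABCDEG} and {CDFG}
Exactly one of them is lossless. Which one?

Decomposition 1: common = {F}, closure = {F} → lossy.
Decomposition 2: common = {BEF}, closure = {ABCDEFG} → lossless.
Decomposition 3: common = {CDG}, closure = {CDG} → lossy.

Decomposition 2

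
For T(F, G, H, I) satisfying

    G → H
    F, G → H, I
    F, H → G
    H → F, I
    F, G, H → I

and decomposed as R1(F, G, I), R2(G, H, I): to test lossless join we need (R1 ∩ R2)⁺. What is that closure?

R1 ∩ R2 = {G, I}.
G → H applies, adding H
H → F, I applies, adding F
Closure: {F, G, H, I}.

F, G, H, I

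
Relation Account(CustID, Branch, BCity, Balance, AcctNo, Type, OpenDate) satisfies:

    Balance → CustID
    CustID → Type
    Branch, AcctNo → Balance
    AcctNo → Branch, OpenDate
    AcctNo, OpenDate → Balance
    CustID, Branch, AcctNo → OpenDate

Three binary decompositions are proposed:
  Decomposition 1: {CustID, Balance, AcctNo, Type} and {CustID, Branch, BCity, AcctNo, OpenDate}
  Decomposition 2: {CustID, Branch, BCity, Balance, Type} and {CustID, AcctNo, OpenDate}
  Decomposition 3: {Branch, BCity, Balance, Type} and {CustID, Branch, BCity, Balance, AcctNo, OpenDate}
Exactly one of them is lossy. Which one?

Decomposition 2

Decomposition 1: common = {CustID, AcctNo}, closure = {CustID, Branch, Balance, AcctNo, Type, OpenDate} → lossless.
Decomposition 2: common = {CustID}, closure = {CustID, Type} → lossy.
Decomposition 3: common = {Branch, BCity, Balance}, closure = {CustID, Branch, BCity, Balance, Type} → lossless.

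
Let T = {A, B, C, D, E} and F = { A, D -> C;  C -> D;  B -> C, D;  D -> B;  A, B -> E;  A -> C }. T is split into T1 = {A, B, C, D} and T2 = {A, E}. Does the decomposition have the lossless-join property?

Common attributes: T1 ∩ T2 = {A}.
Closure of {A}: A → C applies, adding C; C → D applies, adding D; D → B applies, adding B; A, B → E applies, adding E. So (A)⁺ = {A, B, C, D, E}.
This closure contains every attribute of T1, so T1 ∩ T2 → T1. The join is lossless.

Yes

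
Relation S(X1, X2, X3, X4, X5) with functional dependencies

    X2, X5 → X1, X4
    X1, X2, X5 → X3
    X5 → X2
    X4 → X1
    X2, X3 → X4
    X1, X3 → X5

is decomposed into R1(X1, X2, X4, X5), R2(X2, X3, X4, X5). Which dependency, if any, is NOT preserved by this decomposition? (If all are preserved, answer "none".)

X1, X3 → X5

Check X1, X3 → X5: no single fragment contains all of {X1, X3, X5}, and the restricted closure of {X1, X3} across the fragments never reaches {X5}.
X2, X5 → X1, X4 is preserved.
X1, X2, X5 → X3 is preserved.
X5 → X2 is preserved.
X4 → X1 is preserved.
X2, X3 → X4 is preserved.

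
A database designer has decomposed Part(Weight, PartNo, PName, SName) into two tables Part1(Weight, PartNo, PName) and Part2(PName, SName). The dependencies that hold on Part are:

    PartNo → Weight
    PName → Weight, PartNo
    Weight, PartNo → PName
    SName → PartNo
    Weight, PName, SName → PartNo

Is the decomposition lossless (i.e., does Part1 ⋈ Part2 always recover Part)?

Common attributes: Part1 ∩ Part2 = {PName}.
Closure of {PName}: PName → Weight, PartNo applies, adding Weight, PartNo. So (PName)⁺ = {Weight, PartNo, PName}.
This closure contains every attribute of Part1, so Part1 ∩ Part2 → Part1. The join is lossless.

Yes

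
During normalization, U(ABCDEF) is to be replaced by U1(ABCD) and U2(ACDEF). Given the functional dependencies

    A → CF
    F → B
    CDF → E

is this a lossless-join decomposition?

Yes

Common attributes: U1 ∩ U2 = {ACD}.
Closure of {ACD}: A → CF applies, adding F; F → B applies, adding B; CDF → E applies, adding E. So (ACD)⁺ = {ABCDEF}.
This closure contains every attribute of U1, so U1 ∩ U2 → U1. The join is lossless.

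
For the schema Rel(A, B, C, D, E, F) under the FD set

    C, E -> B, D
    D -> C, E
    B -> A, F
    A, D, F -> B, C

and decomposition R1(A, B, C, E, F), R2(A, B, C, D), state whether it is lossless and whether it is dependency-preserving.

Lossless test: (A, B, C)⁺ = {A, B, C, F}, which is a superkey of neither fragment — lossy.
Dependency preservation: the restricted closure of {C, E} across the fragments never reaches {B, D}, so C, E → B, D cannot be enforced without a join — not preserved.

lossy and not dependency-preserving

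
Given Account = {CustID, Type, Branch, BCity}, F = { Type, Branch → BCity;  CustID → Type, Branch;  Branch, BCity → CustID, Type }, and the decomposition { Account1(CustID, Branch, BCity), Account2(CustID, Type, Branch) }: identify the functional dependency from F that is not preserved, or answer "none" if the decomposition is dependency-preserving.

none

Type, Branch → BCity: restricted closure across fragments reaches BCity.
CustID → Type, Branch lies within Account2.
Branch, BCity → CustID, Type: restricted closure across fragments reaches CustID, Type.
Every dependency is enforceable on the fragments, so the decomposition is dependency-preserving.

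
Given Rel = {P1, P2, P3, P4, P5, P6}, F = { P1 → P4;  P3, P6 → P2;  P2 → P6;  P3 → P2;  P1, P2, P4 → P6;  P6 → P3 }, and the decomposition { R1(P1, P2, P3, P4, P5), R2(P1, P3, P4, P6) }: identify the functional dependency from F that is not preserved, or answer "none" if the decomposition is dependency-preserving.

P1 → P4 lies within R1.
P3, P6 → P2: restricted closure across fragments reaches P2.
P2 → P6: restricted closure across fragments reaches P6.
P3 → P2 lies within R1.
P1, P2, P4 → P6: restricted closure across fragments reaches P6.
P6 → P3 lies within R2.
Every dependency is enforceable on the fragments, so the decomposition is dependency-preserving.

none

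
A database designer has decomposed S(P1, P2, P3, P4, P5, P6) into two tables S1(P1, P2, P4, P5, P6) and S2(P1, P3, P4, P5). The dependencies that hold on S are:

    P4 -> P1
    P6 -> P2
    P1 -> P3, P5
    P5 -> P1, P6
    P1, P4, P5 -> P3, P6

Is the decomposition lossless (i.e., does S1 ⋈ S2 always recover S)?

Common attributes: S1 ∩ S2 = {P1, P4, P5}.
Closure of {P1, P4, P5}: P1 → P3, P5 applies, adding P3; P5 → P1, P6 applies, adding P6; P6 → P2 applies, adding P2. So (P1, P4, P5)⁺ = {P1, P2, P3, P4, P5, P6}.
This closure contains every attribute of S1, so S1 ∩ S2 → S1. The join is lossless.

Yes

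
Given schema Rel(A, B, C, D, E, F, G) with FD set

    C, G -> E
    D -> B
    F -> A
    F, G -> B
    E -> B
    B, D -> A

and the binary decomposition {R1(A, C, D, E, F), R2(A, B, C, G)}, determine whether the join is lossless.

No

Common attributes: R1 ∩ R2 = {A, C}.
No dependency enlarges {A, C}, so (A, C)⁺ = {A, C}.
The closure contains neither all of R1 = {A, C, D, E, F} nor all of R2 = {A, B, C, G}, so the common attributes are not a superkey of either fragment. The join is lossy.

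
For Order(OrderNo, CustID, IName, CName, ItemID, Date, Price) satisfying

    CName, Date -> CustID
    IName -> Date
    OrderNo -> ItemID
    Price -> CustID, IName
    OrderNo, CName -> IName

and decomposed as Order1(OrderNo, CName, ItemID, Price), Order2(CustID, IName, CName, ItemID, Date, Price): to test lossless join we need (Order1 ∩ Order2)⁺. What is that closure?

Order1 ∩ Order2 = {CName, ItemID, Price}.
Price → CustID, IName applies, adding CustID, IName
IName → Date applies, adding Date
Closure: {CustID, IName, CName, ItemID, Date, Price}.

CustID, IName, CName, ItemID, Date, Price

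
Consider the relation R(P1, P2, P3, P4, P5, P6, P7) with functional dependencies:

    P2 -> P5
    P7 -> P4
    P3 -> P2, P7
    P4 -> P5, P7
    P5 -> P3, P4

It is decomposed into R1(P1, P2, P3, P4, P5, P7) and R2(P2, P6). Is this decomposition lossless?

Common attributes: R1 ∩ R2 = {P2}.
Closure of {P2}: P2 → P5 applies, adding P5; P5 → P3, P4 applies, adding P3, P4; P3 → P2, P7 applies, adding P7. So (P2)⁺ = {P2, P3, P4, P5, P7}.
The closure contains neither all of R1 = {P1, P2, P3, P4, P5, P7} nor all of R2 = {P2, P6}, so the common attributes are not a superkey of either fragment. The join is lossy.

No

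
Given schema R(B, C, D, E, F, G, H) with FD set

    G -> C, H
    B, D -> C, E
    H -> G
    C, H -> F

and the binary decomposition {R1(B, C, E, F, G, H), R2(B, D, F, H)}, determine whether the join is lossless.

No

Common attributes: R1 ∩ R2 = {B, F, H}.
Closure of {B, F, H}: H → G applies, adding G; G → C, H applies, adding C. So (B, F, H)⁺ = {B, C, F, G, H}.
The closure contains neither all of R1 = {B, C, E, F, G, H} nor all of R2 = {B, D, F, H}, so the common attributes are not a superkey of either fragment. The join is lossy.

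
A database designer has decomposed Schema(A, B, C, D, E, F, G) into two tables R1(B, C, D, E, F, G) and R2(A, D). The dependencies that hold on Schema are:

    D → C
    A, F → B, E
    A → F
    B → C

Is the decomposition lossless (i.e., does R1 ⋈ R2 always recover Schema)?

No

Common attributes: R1 ∩ R2 = {D}.
Closure of {D}: D → C applies, adding C. So (D)⁺ = {C, D}.
The closure contains neither all of R1 = {B, C, D, E, F, G} nor all of R2 = {A, D}, so the common attributes are not a superkey of either fragment. The join is lossy.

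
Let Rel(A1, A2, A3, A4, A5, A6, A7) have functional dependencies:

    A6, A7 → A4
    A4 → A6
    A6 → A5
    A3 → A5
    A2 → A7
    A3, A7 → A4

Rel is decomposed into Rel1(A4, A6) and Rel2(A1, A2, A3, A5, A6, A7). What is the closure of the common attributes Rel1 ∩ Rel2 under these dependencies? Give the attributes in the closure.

A5, A6

Rel1 ∩ Rel2 = {A6}.
A6 → A5 applies, adding A5
Closure: {A5, A6}.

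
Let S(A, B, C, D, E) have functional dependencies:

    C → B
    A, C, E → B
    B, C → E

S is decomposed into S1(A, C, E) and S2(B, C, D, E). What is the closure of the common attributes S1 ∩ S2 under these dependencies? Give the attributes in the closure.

S1 ∩ S2 = {C, E}.
C → B applies, adding B
Closure: {B, C, E}.

B, C, E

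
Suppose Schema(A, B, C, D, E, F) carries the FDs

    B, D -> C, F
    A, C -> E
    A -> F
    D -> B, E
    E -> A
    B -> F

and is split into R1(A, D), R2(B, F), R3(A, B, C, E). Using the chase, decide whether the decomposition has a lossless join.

No

Chase test. Columns are A, B, C, D, E, F; row i has aⱼ where attribute j ∈ Ri, else bᵢⱼ.
Initial tableau (one row per fragment):
  row 1: a1 b12 b13 a4 b15 b16
  row 2: b21 a2 b23 b24 b25 a6
  row 3: a1 a2 a3 b34 a5 b36
Rows 1 and 3 agree on A; apply A→F and equate their F entries.
Rows 2 and 3 agree on B; apply B→F and equate their F entries.
No row becomes fully distinguished — the join is lossy.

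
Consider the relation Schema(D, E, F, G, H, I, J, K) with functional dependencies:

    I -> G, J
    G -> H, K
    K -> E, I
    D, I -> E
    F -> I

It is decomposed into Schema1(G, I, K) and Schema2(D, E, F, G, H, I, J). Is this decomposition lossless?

Yes

Common attributes: Schema1 ∩ Schema2 = {G, I}.
Closure of {G, I}: I → G, J applies, adding J; G → H, K applies, adding H, K; K → E, I applies, adding E. So (G, I)⁺ = {E, G, H, I, J, K}.
This closure contains every attribute of Schema1, so Schema1 ∩ Schema2 → Schema1. The join is lossless.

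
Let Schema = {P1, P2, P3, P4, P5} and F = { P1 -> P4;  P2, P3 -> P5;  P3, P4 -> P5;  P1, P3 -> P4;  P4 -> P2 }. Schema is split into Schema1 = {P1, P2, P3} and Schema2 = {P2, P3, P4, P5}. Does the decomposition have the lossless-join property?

No

Common attributes: Schema1 ∩ Schema2 = {P2, P3}.
Closure of {P2, P3}: P2, P3 → P5 applies, adding P5. So (P2, P3)⁺ = {P2, P3, P5}.
The closure contains neither all of Schema1 = {P1, P2, P3} nor all of Schema2 = {P2, P3, P4, P5}, so the common attributes are not a superkey of either fragment. The join is lossy.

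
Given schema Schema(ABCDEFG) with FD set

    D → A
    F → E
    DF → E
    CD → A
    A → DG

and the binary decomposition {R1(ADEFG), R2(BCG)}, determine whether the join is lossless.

Common attributes: R1 ∩ R2 = {G}.
No dependency enlarges {G}, so (G)⁺ = {G}.
The closure contains neither all of R1 = {ADEFG} nor all of R2 = {BCG}, so the common attributes are not a superkey of either fragment. The join is lossy.

No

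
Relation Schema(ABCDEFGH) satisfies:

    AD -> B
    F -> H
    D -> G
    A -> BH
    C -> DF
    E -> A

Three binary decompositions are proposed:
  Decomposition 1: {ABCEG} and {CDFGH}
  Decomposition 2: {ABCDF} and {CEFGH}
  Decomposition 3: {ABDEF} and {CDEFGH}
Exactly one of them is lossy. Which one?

Decomposition 1: common = {CG}, closure = {CDFGH} → lossless.
Decomposition 2: common = {CF}, closure = {CDFGH} → lossy.
Decomposition 3: common = {DEF}, closure = {ABDEFGH} → lossless.

Decomposition 2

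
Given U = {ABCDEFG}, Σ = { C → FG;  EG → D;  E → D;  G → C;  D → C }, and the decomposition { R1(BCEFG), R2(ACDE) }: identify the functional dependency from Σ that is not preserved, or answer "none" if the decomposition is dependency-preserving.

none

C → FG lies within R1.
EG → D: restricted closure across fragments reaches D.
E → D lies within R2.
G → C lies within R1.
D → C lies within R2.
Every dependency is enforceable on the fragments, so the decomposition is dependency-preserving.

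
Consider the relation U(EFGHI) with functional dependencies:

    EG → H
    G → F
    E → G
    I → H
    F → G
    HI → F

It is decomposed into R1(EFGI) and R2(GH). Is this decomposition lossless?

Common attributes: R1 ∩ R2 = {G}.
Closure of {G}: G → F applies, adding F. So (G)⁺ = {FG}.
The closure contains neither all of R1 = {EFGI} nor all of R2 = {GH}, so the common attributes are not a superkey of either fragment. The join is lossy.

No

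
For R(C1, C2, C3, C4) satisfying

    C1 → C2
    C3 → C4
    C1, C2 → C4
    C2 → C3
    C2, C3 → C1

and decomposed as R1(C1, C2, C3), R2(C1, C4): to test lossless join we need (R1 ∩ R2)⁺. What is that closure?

R1 ∩ R2 = {C1}.
C1 → C2 applies, adding C2
C1, C2 → C4 applies, adding C4
C2 → C3 applies, adding C3
Closure: {C1, C2, C3, C4}.

C1, C2, C3, C4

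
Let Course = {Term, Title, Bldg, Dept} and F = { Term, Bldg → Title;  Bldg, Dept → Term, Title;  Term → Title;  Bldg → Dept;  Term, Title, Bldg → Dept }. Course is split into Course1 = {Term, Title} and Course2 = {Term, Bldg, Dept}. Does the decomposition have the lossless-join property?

Yes

Common attributes: Course1 ∩ Course2 = {Term}.
Closure of {Term}: Term → Title applies, adding Title. So (Term)⁺ = {Term, Title}.
This closure contains every attribute of Course1, so Course1 ∩ Course2 → Course1. The join is lossless.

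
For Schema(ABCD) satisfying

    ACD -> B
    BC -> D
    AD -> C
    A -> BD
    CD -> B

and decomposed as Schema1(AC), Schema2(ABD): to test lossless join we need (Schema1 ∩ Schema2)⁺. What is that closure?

ABCD

Schema1 ∩ Schema2 = {A}.
A → BD applies, adding BD
AD → C applies, adding C
Closure: {ABCD}.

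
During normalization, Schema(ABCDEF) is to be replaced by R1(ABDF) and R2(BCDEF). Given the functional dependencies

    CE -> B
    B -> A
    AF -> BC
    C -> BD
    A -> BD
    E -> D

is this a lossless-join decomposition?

Yes

Common attributes: R1 ∩ R2 = {BDF}.
Closure of {BDF}: B → A applies, adding A; AF → BC applies, adding C. So (BDF)⁺ = {ABCDF}.
This closure contains every attribute of R1, so R1 ∩ R2 → R1. The join is lossless.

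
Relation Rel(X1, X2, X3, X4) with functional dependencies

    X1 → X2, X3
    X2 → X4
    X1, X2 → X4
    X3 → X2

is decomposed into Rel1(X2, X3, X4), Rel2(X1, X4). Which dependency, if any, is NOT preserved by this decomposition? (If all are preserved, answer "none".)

Check X1 → X2, X3: no single fragment contains all of {X1, X2, X3}, and the restricted closure of {X1} across the fragments never reaches {X2, X3}.
X2 → X4 is preserved.
X1, X2 → X4 is preserved.
X3 → X2 is preserved.

X1 → X2, X3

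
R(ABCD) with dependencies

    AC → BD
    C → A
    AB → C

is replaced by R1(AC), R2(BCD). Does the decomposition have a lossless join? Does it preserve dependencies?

lossless but not dependency-preserving

Lossless test: (C)⁺ = {ABCD}, which contains all of one fragment — lossless.
Dependency preservation: the restricted closure of {AB} across the fragments never reaches {C}, so AB → C cannot be enforced without a join — not preserved.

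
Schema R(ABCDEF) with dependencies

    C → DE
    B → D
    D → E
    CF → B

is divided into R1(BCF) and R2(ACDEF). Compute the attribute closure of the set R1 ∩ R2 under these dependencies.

R1 ∩ R2 = {CF}.
C → DE applies, adding DE
CF → B applies, adding B
Closure: {BCDEF}.

BCDEF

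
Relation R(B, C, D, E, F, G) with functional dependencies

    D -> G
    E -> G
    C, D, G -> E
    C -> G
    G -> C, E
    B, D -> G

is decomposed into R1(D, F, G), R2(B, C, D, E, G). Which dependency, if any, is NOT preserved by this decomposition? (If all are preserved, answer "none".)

D → G lies within R1.
E → G lies within R2.
C, D, G → E lies within R2.
C → G lies within R2.
G → C, E lies within R2.
B, D → G lies within R2.
Every dependency is enforceable on the fragments, so the decomposition is dependency-preserving.

none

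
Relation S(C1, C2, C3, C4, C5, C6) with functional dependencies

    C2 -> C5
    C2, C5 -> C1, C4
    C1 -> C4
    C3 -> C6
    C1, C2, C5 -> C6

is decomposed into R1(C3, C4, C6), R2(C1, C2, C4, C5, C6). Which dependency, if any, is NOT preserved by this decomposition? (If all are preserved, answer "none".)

C2 → C5 lies within R2.
C2, C5 → C1, C4 lies within R2.
C1 → C4 lies within R2.
C3 → C6 lies within R1.
C1, C2, C5 → C6 lies within R2.
Every dependency is enforceable on the fragments, so the decomposition is dependency-preserving.

none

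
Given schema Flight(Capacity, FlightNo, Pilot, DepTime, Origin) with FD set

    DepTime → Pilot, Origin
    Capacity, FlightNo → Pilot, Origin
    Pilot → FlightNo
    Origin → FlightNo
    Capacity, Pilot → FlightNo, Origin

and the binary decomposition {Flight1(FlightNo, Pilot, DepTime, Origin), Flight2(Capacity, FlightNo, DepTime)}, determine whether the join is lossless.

Common attributes: Flight1 ∩ Flight2 = {FlightNo, DepTime}.
Closure of {FlightNo, DepTime}: DepTime → Pilot, Origin applies, adding Pilot, Origin. So (FlightNo, DepTime)⁺ = {FlightNo, Pilot, DepTime, Origin}.
This closure contains every attribute of Flight1, so Flight1 ∩ Flight2 → Flight1. The join is lossless.

Yes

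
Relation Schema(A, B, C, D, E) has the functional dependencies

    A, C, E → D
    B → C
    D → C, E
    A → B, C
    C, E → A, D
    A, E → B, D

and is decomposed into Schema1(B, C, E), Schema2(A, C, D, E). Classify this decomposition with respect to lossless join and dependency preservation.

lossless but not dependency-preserving

Lossless test: (C, E)⁺ = {A, B, C, D, E}, which contains all of one fragment — lossless.
Dependency preservation: the restricted closure of {A} across the fragments never reaches {B, C}, so A → B, C cannot be enforced without a join — not preserved.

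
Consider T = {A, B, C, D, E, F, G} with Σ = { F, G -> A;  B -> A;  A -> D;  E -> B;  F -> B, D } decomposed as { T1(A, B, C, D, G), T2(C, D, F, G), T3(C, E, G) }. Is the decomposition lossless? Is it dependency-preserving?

Lossless test (chase): applying each FD to every pair of rows produces no changes in the tableau, so no row becomes fully distinguished — the join is lossy.
Dependency preservation: the restricted closure of {F, G} across the fragments never reaches {A}, so F, G → A cannot be enforced without a join — not preserved.

lossy and not dependency-preserving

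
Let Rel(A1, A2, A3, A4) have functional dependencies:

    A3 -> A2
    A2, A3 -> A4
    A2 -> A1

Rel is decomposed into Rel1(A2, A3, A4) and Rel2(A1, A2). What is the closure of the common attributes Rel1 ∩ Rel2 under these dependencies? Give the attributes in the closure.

Rel1 ∩ Rel2 = {A2}.
A2 → A1 applies, adding A1
Closure: {A1, A2}.

A1, A2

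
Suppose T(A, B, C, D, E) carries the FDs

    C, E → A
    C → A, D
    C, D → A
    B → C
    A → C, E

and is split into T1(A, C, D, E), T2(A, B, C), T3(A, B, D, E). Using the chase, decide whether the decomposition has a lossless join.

Chase test. Columns are A, B, C, D, E; row i has aⱼ where attribute j ∈ Ti, else bᵢⱼ.
Initial tableau (one row per fragment):
  row 1: a1 b12 a3 a4 a5
  row 2: a1 a2 a3 b24 b25
  row 3: a1 a2 b33 a4 a5
Rows 1 and 2 agree on C; apply C→A, D and equate their A, D entries.
Rows 2 and 3 agree on B; apply B→C and equate their C entries.
Rows 1 and 2 agree on A; apply A→C, E and equate their C, E entries.
Row 2 is now all distinguished symbols — the join is lossless.

Yes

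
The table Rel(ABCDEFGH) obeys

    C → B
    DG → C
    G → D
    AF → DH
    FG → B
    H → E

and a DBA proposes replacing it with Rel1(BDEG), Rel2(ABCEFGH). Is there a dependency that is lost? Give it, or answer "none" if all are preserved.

Check AF → DH: no single fragment contains all of {ADFH}, and the restricted closure of {AF} across the fragments never reaches {DH}.
C → B is preserved.
DG → C is preserved.
G → D is preserved.
FG → B is preserved.
H → E is preserved.

AF → DH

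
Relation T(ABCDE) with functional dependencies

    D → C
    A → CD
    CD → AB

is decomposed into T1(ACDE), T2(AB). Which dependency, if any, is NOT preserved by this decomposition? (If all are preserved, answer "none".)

none

D → C lies within T1.
A → CD lies within T1.
CD → AB: restricted closure across fragments reaches AB.
Every dependency is enforceable on the fragments, so the decomposition is dependency-preserving.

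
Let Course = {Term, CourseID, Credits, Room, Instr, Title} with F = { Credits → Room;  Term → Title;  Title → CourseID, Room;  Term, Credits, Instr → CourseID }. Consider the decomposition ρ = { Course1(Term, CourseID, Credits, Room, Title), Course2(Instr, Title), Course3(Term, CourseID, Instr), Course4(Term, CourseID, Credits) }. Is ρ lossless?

Chase test. Columns are Term, CourseID, Credits, Room, Instr, Title; row i has aⱼ where attribute j ∈ Coursei, else bᵢⱼ.
Initial tableau (one row per fragment):
  row 1: a1 a2 a3 a4 b15 a6
  row 2: b21 b22 b23 b24 a5 a6
  row 3: a1 a2 b33 b34 a5 b36
  row 4: a1 a2 a3 b44 b45 b46
Rows 1 and 4 agree on Credits; apply Credits→Room and equate their Room entries.
Rows 1 and 3 agree on Term; apply Term→Title and equate their Title entries.
Rows 1 and 4 agree on Term; apply Term→Title and equate their Title entries.
Rows 1 and 2 agree on Title; apply Title→CourseID, Room and equate their CourseID, Room entries.
Rows 1 and 3 agree on Title; apply Title→CourseID, Room and equate their CourseID, Room entries.
No row becomes fully distinguished — the join is lossy.

No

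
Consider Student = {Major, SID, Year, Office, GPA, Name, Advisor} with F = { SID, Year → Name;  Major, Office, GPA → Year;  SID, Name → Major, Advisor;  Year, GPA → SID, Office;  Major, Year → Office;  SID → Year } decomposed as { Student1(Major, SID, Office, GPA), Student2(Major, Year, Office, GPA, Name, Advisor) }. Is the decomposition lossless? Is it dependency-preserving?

lossless but not dependency-preserving

Lossless test: (Major, Office, GPA)⁺ = {Major, SID, Year, Office, GPA, Name, Advisor}, which contains all of one fragment — lossless.
Dependency preservation: the restricted closure of {SID, Year} across the fragments never reaches {Name}, so SID, Year → Name cannot be enforced without a join — not preserved.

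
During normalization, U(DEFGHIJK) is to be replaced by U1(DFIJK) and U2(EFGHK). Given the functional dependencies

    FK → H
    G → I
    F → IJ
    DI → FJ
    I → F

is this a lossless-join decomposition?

No

Common attributes: U1 ∩ U2 = {FK}.
Closure of {FK}: FK → H applies, adding H; F → IJ applies, adding IJ. So (FK)⁺ = {FHIJK}.
The closure contains neither all of U1 = {DFIJK} nor all of U2 = {EFGHK}, so the common attributes are not a superkey of either fragment. The join is lossy.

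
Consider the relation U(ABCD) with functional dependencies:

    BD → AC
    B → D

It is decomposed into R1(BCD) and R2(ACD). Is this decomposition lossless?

Common attributes: R1 ∩ R2 = {CD}.
No dependency enlarges {CD}, so (CD)⁺ = {CD}.
The closure contains neither all of R1 = {BCD} nor all of R2 = {ACD}, so the common attributes are not a superkey of either fragment. The join is lossy.

No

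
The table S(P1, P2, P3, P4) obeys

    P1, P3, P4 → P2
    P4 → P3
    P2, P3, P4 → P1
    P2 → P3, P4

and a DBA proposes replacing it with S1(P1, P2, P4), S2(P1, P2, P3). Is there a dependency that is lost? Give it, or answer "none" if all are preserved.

P4 → P3

Check P4 → P3: no single fragment contains all of {P3, P4}, and the restricted closure of {P4} across the fragments never reaches {P3}.
P1, P3, P4 → P2 is preserved.
P2, P3, P4 → P1 is preserved.
P2 → P3, P4 is preserved.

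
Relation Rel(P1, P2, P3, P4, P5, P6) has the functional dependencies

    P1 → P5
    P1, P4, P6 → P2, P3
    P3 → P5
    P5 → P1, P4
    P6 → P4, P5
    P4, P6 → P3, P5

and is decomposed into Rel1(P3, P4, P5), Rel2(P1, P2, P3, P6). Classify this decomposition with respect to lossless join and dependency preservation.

Lossless test: (P3)⁺ = {P1, P3, P4, P5}, which contains all of one fragment — lossless.
Dependency preservation: the restricted closure of {P1} across the fragments never reaches {P5}, so P1 → P5 cannot be enforced without a join — not preserved.

lossless but not dependency-preserving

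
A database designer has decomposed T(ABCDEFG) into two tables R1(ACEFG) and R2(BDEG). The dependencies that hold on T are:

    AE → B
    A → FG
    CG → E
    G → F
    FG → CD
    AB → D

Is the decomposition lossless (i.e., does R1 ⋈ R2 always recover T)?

Common attributes: R1 ∩ R2 = {EG}.
Closure of {EG}: G → F applies, adding F; FG → CD applies, adding CD. So (EG)⁺ = {CDEFG}.
The closure contains neither all of R1 = {ACEFG} nor all of R2 = {BDEG}, so the common attributes are not a superkey of either fragment. The join is lossy.

No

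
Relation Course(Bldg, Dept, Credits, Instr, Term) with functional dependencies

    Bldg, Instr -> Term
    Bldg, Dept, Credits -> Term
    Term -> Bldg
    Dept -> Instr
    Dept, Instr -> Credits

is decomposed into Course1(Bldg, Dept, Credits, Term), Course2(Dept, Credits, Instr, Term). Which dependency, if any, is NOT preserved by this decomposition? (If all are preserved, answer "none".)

Bldg, Instr -> Term

Check Bldg, Instr → Term: no single fragment contains all of {Bldg, Instr, Term}, and the restricted closure of {Bldg, Instr} across the fragments never reaches {Term}.
Bldg, Dept, Credits → Term is preserved.
Term → Bldg is preserved.
Dept → Instr is preserved.
Dept, Instr → Credits is preserved.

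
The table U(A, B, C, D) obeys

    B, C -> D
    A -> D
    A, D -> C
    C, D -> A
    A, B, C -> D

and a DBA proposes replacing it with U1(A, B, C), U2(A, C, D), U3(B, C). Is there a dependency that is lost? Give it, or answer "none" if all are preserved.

none

B, C → D: restricted closure across fragments reaches D.
A → D lies within U2.
A, D → C lies within U2.
C, D → A lies within U2.
A, B, C → D: restricted closure across fragments reaches D.
Every dependency is enforceable on the fragments, so the decomposition is dependency-preserving.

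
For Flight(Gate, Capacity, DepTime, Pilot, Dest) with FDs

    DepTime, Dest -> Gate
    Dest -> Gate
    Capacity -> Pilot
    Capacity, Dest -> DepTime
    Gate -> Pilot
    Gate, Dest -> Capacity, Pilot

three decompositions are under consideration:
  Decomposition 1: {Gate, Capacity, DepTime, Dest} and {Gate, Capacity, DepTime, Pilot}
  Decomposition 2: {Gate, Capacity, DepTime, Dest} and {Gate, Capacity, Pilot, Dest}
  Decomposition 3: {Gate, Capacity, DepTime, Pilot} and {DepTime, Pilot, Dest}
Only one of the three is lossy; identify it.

Decomposition 1: common = {Gate, Capacity, DepTime}, closure = {Gate, Capacity, DepTime, Pilot} → lossless.
Decomposition 2: common = {Gate, Capacity, Dest}, closure = {Gate, Capacity, DepTime, Pilot, Dest} → lossless.
Decomposition 3: common = {DepTime, Pilot}, closure = {DepTime, Pilot} → lossy.

Decomposition 3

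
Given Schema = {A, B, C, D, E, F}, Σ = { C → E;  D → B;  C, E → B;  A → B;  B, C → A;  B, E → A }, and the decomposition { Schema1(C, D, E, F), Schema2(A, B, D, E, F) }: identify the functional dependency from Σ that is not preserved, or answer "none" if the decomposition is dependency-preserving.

C, E → B

Check C, E → B: no single fragment contains all of {B, C, E}, and the restricted closure of {C, E} across the fragments never reaches {B}.
C → E is preserved.
D → B is preserved.
A → B is preserved.
B, C → A is preserved.
B, E → A is preserved.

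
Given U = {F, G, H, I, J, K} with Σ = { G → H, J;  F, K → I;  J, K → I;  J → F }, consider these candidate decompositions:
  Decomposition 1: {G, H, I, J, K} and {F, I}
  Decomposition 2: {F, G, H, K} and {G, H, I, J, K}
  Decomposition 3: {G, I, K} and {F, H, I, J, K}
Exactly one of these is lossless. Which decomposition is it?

Decomposition 2

Decomposition 1: common = {I}, closure = {I} → lossy.
Decomposition 2: common = {G, H, K}, closure = {F, G, H, I, J, K} → lossless.
Decomposition 3: common = {I, K}, closure = {I, K} → lossy.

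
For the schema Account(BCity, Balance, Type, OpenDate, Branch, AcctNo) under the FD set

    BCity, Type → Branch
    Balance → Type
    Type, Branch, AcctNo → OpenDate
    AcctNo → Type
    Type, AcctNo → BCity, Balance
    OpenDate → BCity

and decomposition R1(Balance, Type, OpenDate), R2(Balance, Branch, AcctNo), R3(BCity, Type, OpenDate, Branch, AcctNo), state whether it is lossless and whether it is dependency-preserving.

lossless and dependency-preserving

Lossless test (chase): Rows 1 and 2 agree on Balance; apply Balance→Type and equate their Type entries. Rows 2 and 3 agree on Type, Branch, AcctNo; apply Type, Branch, AcctNo→OpenDate and equate their OpenDate entries. Rows 2 and 3 agree on Type, AcctNo; apply Type, AcctNo→BCity, Balance and equate their BCity, Balance entries. Rows 1 and 2 agree on OpenDate; apply OpenDate→BCity and equate their BCity entries. Rows 1 and 2 agree on BCity, Type; apply BCity, Type→Branch and equate their Branch entries. Row 2 is now all distinguished symbols — the join is lossless.
Dependency preservation: Type, AcctNo → BCity, Balance is not contained in any single fragment, but the restricted closure of its left-hand side across the fragments still reaches the right-hand side; the remaining FDs each lie inside some fragment. All dependencies are preserved.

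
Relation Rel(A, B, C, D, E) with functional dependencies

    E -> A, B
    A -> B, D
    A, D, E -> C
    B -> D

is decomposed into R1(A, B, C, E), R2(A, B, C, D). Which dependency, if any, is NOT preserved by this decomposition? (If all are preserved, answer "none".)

E → A, B lies within R1.
A → B, D lies within R2.
A, D, E → C: restricted closure across fragments reaches C.
B → D lies within R2.
Every dependency is enforceable on the fragments, so the decomposition is dependency-preserving.

none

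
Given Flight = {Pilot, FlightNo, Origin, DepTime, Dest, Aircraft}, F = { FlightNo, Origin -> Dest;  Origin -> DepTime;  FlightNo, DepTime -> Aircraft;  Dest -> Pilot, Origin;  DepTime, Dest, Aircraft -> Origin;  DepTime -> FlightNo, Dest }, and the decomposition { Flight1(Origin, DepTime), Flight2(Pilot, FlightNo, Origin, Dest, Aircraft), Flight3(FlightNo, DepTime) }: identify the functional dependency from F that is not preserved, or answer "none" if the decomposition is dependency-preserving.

FlightNo, Origin → Dest lies within Flight2.
Origin → DepTime lies within Flight1.
FlightNo, DepTime → Aircraft: restricted closure across fragments reaches Aircraft.
Dest → Pilot, Origin lies within Flight2.
DepTime, Dest, Aircraft → Origin: restricted closure across fragments reaches Origin.
DepTime → FlightNo, Dest: restricted closure across fragments reaches FlightNo, Dest.
Every dependency is enforceable on the fragments, so the decomposition is dependency-preserving.

none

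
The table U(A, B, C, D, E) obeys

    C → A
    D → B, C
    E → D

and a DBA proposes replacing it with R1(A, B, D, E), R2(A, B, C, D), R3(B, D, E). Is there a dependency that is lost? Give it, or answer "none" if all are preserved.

none

C → A lies within R2.
D → B, C lies within R2.
E → D lies within R1.
Every dependency is enforceable on the fragments, so the decomposition is dependency-preserving.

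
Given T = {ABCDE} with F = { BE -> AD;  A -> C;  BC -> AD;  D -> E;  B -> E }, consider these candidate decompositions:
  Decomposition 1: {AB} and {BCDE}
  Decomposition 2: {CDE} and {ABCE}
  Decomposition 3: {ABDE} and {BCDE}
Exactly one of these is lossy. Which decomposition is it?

Decomposition 1: common = {B}, closure = {ABCDE} → lossless.
Decomposition 2: common = {CE}, closure = {CE} → lossy.
Decomposition 3: common = {BDE}, closure = {ABCDE} → lossless.

Decomposition 2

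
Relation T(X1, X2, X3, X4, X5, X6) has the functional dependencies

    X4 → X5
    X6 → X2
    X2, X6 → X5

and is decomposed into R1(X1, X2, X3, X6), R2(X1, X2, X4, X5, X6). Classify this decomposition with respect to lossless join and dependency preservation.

Lossless test: (X1, X2, X6)⁺ = {X1, X2, X5, X6}, which is a superkey of neither fragment — lossy.
Dependency preservation: every FD's attributes lie within a single fragment, so each can be enforced locally — preserved.

lossy but dependency-preserving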